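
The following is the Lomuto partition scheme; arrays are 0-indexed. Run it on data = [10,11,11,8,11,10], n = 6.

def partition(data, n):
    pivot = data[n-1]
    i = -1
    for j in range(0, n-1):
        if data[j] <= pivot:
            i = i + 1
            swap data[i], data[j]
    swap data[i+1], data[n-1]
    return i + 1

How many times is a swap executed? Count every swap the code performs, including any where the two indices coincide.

pivot=10, i=-1
j=0: 10≤10, i=0, swap(0,0) ⇒ [10,11,11,8,11,10]
j=1: 11>10, skip
j=2: 11>10, skip
j=3: 8≤10, i=1, swap(1,3) ⇒ [10,8,11,11,11,10]
j=4: 11>10, skip
swap(2,5) ⇒ [10,8,10,11,11,11]; return 2

3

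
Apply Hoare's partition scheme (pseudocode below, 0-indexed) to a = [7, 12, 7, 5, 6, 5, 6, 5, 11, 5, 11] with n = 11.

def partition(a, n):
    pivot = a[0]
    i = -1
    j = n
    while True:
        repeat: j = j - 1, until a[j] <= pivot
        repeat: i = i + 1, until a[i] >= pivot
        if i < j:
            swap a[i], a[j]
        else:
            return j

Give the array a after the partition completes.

[5, 5, 6, 5, 6, 5, 7, 12, 11, 7, 11]

pivot = a[0] = 7; i = -1, j = 11
j→9 (a[9]=5≤7), i→0 (a[0]=7≥7); i<j, swap → [5, 12, 7, 5, 6, 5, 6, 5, 11, 7, 11]
j→7 (a[7]=5≤7), i→1 (a[1]=12≥7); i<j, swap → [5, 5, 7, 5, 6, 5, 6, 12, 11, 7, 11]
j→6 (a[6]=6≤7), i→2 (a[2]=7≥7); i<j, swap → [5, 5, 6, 5, 6, 5, 7, 12, 11, 7, 11]
j→5, i→6; i≥j, return j=5. a = [5, 5, 6, 5, 6, 5, 7, 12, 11, 7, 11]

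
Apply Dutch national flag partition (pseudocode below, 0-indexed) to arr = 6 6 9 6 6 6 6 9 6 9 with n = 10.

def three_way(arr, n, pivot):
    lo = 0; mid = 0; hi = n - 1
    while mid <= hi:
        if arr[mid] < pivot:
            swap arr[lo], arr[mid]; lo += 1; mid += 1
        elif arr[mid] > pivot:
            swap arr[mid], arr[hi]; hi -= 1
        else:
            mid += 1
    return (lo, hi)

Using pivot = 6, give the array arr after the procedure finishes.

6 6 6 6 6 6 6 9 9 9

lo=0 mid=0 hi=9
6=6: mid=1
6=6: mid=2
9>6: swap(2,9), hi=8 ⇒ 6 6 9 6 6 6 6 9 6 9
9>6: swap(2,8), hi=7 ⇒ 6 6 6 6 6 6 6 9 9 9
6=6: mid=3
6=6: mid=4
6=6: mid=5
6=6: mid=6
6=6: mid=7
9>6: swap(7,7), hi=6 ⇒ 6 6 6 6 6 6 6 9 9 9
done. lo=0 hi=6; arr=6 6 6 6 6 6 6 9 9 9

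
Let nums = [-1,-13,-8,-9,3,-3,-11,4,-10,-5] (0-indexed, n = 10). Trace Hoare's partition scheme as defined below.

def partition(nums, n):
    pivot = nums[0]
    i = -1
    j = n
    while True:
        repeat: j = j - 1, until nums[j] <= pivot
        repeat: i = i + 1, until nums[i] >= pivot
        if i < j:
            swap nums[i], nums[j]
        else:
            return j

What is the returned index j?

pivot = nums[0] = -1; i = -1, j = 10
j→9 (nums[9]=-5≤-1), i→0 (nums[0]=-1≥-1); i<j, swap → [-5,-13,-8,-9,3,-3,-11,4,-10,-1]
j→8 (nums[8]=-10≤-1), i→4 (nums[4]=3≥-1); i<j, swap → [-5,-13,-8,-9,-10,-3,-11,4,3,-1]
j→6, i→7; i≥j, return j=6. nums = [-5,-13,-8,-9,-10,-3,-11,4,3,-1]

6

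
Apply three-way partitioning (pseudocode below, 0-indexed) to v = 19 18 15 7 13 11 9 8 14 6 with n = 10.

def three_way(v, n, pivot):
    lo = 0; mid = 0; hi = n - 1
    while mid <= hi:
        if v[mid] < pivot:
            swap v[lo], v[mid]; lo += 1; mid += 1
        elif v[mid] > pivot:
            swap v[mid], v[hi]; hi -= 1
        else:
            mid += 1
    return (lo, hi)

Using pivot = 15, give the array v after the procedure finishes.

lo=0 mid=0 hi=9
19>15: swap(0,9), hi=8 ⇒ 6 18 15 7 13 11 9 8 14 19
6<15: swap(0,0), lo=1 mid=1 ⇒ 6 18 15 7 13 11 9 8 14 19
18>15: swap(1,8), hi=7 ⇒ 6 14 15 7 13 11 9 8 18 19
14<15: swap(1,1), lo=2 mid=2 ⇒ 6 14 15 7 13 11 9 8 18 19
15=15: mid=3
7<15: swap(2,3), lo=3 mid=4 ⇒ 6 14 7 15 13 11 9 8 18 19
13<15: swap(3,4), lo=4 mid=5 ⇒ 6 14 7 13 15 11 9 8 18 19
11<15: swap(4,5), lo=5 mid=6 ⇒ 6 14 7 13 11 15 9 8 18 19
9<15: swap(5,6), lo=6 mid=7 ⇒ 6 14 7 13 11 9 15 8 18 19
8<15: swap(6,7), lo=7 mid=8 ⇒ 6 14 7 13 11 9 8 15 18 19
done. lo=7 hi=7; v=6 14 7 13 11 9 8 15 18 19

6 14 7 13 11 9 8 15 18 19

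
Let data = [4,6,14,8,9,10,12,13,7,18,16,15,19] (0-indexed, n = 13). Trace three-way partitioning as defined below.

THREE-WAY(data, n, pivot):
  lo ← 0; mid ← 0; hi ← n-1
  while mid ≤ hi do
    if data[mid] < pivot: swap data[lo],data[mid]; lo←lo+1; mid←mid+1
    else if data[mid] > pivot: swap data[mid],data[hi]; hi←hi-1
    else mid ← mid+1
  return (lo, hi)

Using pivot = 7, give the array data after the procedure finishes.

[4,6,7,9,10,12,13,8,18,16,15,19,14]

lo=0 mid=0 hi=12
4<7: swap(0,0), lo=1 mid=1 ⇒ [4,6,14,8,9,10,12,13,7,18,16,15,19]
6<7: swap(1,1), lo=2 mid=2 ⇒ [4,6,14,8,9,10,12,13,7,18,16,15,19]
14>7: swap(2,12), hi=11 ⇒ [4,6,19,8,9,10,12,13,7,18,16,15,14]
19>7: swap(2,11), hi=10 ⇒ [4,6,15,8,9,10,12,13,7,18,16,19,14]
15>7: swap(2,10), hi=9 ⇒ [4,6,16,8,9,10,12,13,7,18,15,19,14]
16>7: swap(2,9), hi=8 ⇒ [4,6,18,8,9,10,12,13,7,16,15,19,14]
18>7: swap(2,8), hi=7 ⇒ [4,6,7,8,9,10,12,13,18,16,15,19,14]
7=7: mid=3
8>7: swap(3,7), hi=6 ⇒ [4,6,7,13,9,10,12,8,18,16,15,19,14]
13>7: swap(3,6), hi=5 ⇒ [4,6,7,12,9,10,13,8,18,16,15,19,14]
12>7: swap(3,5), hi=4 ⇒ [4,6,7,10,9,12,13,8,18,16,15,19,14]
10>7: swap(3,4), hi=3 ⇒ [4,6,7,9,10,12,13,8,18,16,15,19,14]
9>7: swap(3,3), hi=2 ⇒ [4,6,7,9,10,12,13,8,18,16,15,19,14]
done. lo=2 hi=2; data=[4,6,7,9,10,12,13,8,18,16,15,19,14]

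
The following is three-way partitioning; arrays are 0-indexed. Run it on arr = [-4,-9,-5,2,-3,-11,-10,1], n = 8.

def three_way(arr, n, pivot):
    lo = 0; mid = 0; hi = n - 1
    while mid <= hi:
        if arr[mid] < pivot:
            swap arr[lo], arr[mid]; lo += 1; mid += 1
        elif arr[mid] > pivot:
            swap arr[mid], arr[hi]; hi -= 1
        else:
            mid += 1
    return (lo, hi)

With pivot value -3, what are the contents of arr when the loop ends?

[-4,-9,-5,-10,-11,-3,1,2]

lo=0 mid=0 hi=7
-4<-3: swap(0,0), lo=1 mid=1 ⇒ [-4,-9,-5,2,-3,-11,-10,1]
-9<-3: swap(1,1), lo=2 mid=2 ⇒ [-4,-9,-5,2,-3,-11,-10,1]
-5<-3: swap(2,2), lo=3 mid=3 ⇒ [-4,-9,-5,2,-3,-11,-10,1]
2>-3: swap(3,7), hi=6 ⇒ [-4,-9,-5,1,-3,-11,-10,2]
1>-3: swap(3,6), hi=5 ⇒ [-4,-9,-5,-10,-3,-11,1,2]
-10<-3: swap(3,3), lo=4 mid=4 ⇒ [-4,-9,-5,-10,-3,-11,1,2]
-3=-3: mid=5
-11<-3: swap(4,5), lo=5 mid=6 ⇒ [-4,-9,-5,-10,-11,-3,1,2]
done. lo=5 hi=5; arr=[-4,-9,-5,-10,-11,-3,1,2]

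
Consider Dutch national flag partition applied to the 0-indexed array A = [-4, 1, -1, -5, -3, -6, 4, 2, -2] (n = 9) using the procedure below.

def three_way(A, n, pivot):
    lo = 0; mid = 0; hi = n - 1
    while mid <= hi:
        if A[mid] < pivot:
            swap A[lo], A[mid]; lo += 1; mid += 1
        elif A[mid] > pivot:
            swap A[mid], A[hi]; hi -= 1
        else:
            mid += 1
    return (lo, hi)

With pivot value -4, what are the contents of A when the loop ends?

[-6, -5, -4, -3, -1, 4, 2, -2, 1]

pivot = -4; lo=0, mid=0, hi=8
A[mid]=-4=-4: mid=1
A[mid]=1>-4: swap A[1],A[8]; hi=7 → [-4, -2, -1, -5, -3, -6, 4, 2, 1]
A[mid]=-2>-4: swap A[1],A[7]; hi=6 → [-4, 2, -1, -5, -3, -6, 4, -2, 1]
A[mid]=2>-4: swap A[1],A[6]; hi=5 → [-4, 4, -1, -5, -3, -6, 2, -2, 1]
A[mid]=4>-4: swap A[1],A[5]; hi=4 → [-4, -6, -1, -5, -3, 4, 2, -2, 1]
A[mid]=-6<-4: swap A[0],A[1]; lo=1,mid=2 → [-6, -4, -1, -5, -3, 4, 2, -2, 1]
A[mid]=-1>-4: swap A[2],A[4]; hi=3 → [-6, -4, -3, -5, -1, 4, 2, -2, 1]
A[mid]=-3>-4: swap A[2],A[3]; hi=2 → [-6, -4, -5, -3, -1, 4, 2, -2, 1]
A[mid]=-5<-4: swap A[1],A[2]; lo=2,mid=3 → [-6, -5, -4, -3, -1, 4, 2, -2, 1]
end: lo=2, hi=2; A = [-6, -5, -4, -3, -1, 4, 2, -2, 1]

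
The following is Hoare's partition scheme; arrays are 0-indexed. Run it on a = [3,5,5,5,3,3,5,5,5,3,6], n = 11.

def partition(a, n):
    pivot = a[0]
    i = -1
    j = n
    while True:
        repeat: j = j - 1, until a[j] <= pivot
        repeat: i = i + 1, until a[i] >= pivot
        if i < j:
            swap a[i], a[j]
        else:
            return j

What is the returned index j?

2

pivot = a[0] = 3; i = -1, j = 11
j→9 (a[9]=3≤3), i→0 (a[0]=3≥3); i<j, swap → [3,5,5,5,3,3,5,5,5,3,6]
j→5 (a[5]=3≤3), i→1 (a[1]=5≥3); i<j, swap → [3,3,5,5,3,5,5,5,5,3,6]
j→4 (a[4]=3≤3), i→2 (a[2]=5≥3); i<j, swap → [3,3,3,5,5,5,5,5,5,3,6]
j→2, i→3; i≥j, return j=2. a = [3,3,3,5,5,5,5,5,5,3,6]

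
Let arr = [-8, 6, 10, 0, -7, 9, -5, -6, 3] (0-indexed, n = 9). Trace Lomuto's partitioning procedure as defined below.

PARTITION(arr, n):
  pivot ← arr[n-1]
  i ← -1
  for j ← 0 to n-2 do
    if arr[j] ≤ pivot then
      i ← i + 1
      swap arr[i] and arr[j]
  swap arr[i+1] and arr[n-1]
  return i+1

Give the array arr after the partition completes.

[-8, 0, -7, -5, -6, 3, 6, 10, 9]

pivot = arr[8] = 3; i = -1
j=0: arr[0]=-8 ≤ 3 → i=0, swap arr[0],arr[0] (no change) → [-8, 6, 10, 0, -7, 9, -5, -6, 3]
j=1: arr[1]=6 > 3 → no swap
j=2: arr[2]=10 > 3 → no swap
j=3: arr[3]=0 ≤ 3 → i=1, swap arr[1],arr[3] → [-8, 0, 10, 6, -7, 9, -5, -6, 3]
j=4: arr[4]=-7 ≤ 3 → i=2, swap arr[2],arr[4] → [-8, 0, -7, 6, 10, 9, -5, -6, 3]
j=5: arr[5]=9 > 3 → no swap
j=6: arr[6]=-5 ≤ 3 → i=3, swap arr[3],arr[6] → [-8, 0, -7, -5, 10, 9, 6, -6, 3]
j=7: arr[7]=-6 ≤ 3 → i=4, swap arr[4],arr[7] → [-8, 0, -7, -5, -6, 9, 6, 10, 3]
final swap arr[5],arr[8] → [-8, 0, -7, -5, -6, 3, 6, 10, 9]; return 5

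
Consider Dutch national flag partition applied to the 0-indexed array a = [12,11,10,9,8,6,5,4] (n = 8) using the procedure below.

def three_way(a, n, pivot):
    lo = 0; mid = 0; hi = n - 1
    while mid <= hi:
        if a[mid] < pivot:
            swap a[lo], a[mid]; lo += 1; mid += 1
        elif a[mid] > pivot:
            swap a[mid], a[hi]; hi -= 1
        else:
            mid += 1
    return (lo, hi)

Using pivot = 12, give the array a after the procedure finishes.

lo=0 mid=0 hi=7
12=12: mid=1
11<12: swap(0,1), lo=1 mid=2 ⇒ [11,12,10,9,8,6,5,4]
10<12: swap(1,2), lo=2 mid=3 ⇒ [11,10,12,9,8,6,5,4]
9<12: swap(2,3), lo=3 mid=4 ⇒ [11,10,9,12,8,6,5,4]
8<12: swap(3,4), lo=4 mid=5 ⇒ [11,10,9,8,12,6,5,4]
6<12: swap(4,5), lo=5 mid=6 ⇒ [11,10,9,8,6,12,5,4]
5<12: swap(5,6), lo=6 mid=7 ⇒ [11,10,9,8,6,5,12,4]
4<12: swap(6,7), lo=7 mid=8 ⇒ [11,10,9,8,6,5,4,12]
done. lo=7 hi=7; a=[11,10,9,8,6,5,4,12]

[11,10,9,8,6,5,4,12]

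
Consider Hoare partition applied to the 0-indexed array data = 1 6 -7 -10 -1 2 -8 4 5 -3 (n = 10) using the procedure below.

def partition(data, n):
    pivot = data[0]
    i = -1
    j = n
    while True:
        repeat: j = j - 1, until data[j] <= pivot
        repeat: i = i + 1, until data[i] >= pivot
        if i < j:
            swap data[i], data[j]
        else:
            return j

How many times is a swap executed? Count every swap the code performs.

2

pivot=1
j stops at 9 (-3), i stops at 0 (1); swap ⇒ -3 6 -7 -10 -1 2 -8 4 5 1
j stops at 6 (-8), i stops at 1 (6); swap ⇒ -3 -8 -7 -10 -1 2 6 4 5 1
j stops at 4, i stops at 5; i≥j ⇒ return 4. data=-3 -8 -7 -10 -1 2 6 4 5 1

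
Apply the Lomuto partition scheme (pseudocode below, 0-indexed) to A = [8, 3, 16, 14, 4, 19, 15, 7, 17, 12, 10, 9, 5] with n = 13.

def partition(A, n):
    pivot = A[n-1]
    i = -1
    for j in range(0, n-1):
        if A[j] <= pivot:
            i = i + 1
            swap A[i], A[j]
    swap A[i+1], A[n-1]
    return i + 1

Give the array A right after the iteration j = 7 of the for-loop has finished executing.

[3, 4, 16, 14, 8, 19, 15, 7, 17, 12, 10, 9, 5]

pivot=5, i=-1
j=0: 8>5, skip
j=1: 3≤5, i=0, swap(0,1) ⇒ [3, 8, 16, 14, 4, 19, 15, 7, 17, 12, 10, 9, 5]
j=2: 16>5, skip
j=3: 14>5, skip
j=4: 4≤5, i=1, swap(1,4) ⇒ [3, 4, 16, 14, 8, 19, 15, 7, 17, 12, 10, 9, 5]
j=5: 19>5, skip
j=6: 15>5, skip
j=7: 7>5, skip
(after j=7) A = [3, 4, 16, 14, 8, 19, 15, 7, 17, 12, 10, 9, 5]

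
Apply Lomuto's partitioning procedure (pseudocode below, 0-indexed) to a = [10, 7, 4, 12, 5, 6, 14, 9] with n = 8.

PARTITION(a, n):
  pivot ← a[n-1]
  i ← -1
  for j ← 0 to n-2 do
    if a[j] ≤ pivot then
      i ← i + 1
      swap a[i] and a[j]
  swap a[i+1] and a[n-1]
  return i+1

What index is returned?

4

pivot = a[7] = 9; i = -1
j=0: a[0]=10 > 9 → no swap
j=1: a[1]=7 ≤ 9 → i=0, swap a[0],a[1] → [7, 10, 4, 12, 5, 6, 14, 9]
j=2: a[2]=4 ≤ 9 → i=1, swap a[1],a[2] → [7, 4, 10, 12, 5, 6, 14, 9]
j=3: a[3]=12 > 9 → no swap
j=4: a[4]=5 ≤ 9 → i=2, swap a[2],a[4] → [7, 4, 5, 12, 10, 6, 14, 9]
j=5: a[5]=6 ≤ 9 → i=3, swap a[3],a[5] → [7, 4, 5, 6, 10, 12, 14, 9]
j=6: a[6]=14 > 9 → no swap
final swap a[4],a[7] → [7, 4, 5, 6, 9, 12, 14, 10]; return 4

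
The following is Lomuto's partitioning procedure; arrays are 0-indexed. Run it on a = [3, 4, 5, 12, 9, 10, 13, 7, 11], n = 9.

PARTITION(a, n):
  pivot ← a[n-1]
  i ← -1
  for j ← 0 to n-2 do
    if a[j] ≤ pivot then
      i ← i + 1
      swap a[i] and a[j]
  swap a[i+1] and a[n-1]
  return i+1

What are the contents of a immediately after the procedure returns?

[3, 4, 5, 9, 10, 7, 11, 12, 13]

pivot = a[8] = 11; i = -1
j=0: a[0]=3 ≤ 11 → i=0, swap a[0],a[0] (no change) → [3, 4, 5, 12, 9, 10, 13, 7, 11]
j=1: a[1]=4 ≤ 11 → i=1, swap a[1],a[1] (no change) → [3, 4, 5, 12, 9, 10, 13, 7, 11]
j=2: a[2]=5 ≤ 11 → i=2, swap a[2],a[2] (no change) → [3, 4, 5, 12, 9, 10, 13, 7, 11]
j=3: a[3]=12 > 11 → no swap
j=4: a[4]=9 ≤ 11 → i=3, swap a[3],a[4] → [3, 4, 5, 9, 12, 10, 13, 7, 11]
j=5: a[5]=10 ≤ 11 → i=4, swap a[4],a[5] → [3, 4, 5, 9, 10, 12, 13, 7, 11]
j=6: a[6]=13 > 11 → no swap
j=7: a[7]=7 ≤ 11 → i=5, swap a[5],a[7] → [3, 4, 5, 9, 10, 7, 13, 12, 11]
final swap a[6],a[8] → [3, 4, 5, 9, 10, 7, 11, 12, 13]; return 6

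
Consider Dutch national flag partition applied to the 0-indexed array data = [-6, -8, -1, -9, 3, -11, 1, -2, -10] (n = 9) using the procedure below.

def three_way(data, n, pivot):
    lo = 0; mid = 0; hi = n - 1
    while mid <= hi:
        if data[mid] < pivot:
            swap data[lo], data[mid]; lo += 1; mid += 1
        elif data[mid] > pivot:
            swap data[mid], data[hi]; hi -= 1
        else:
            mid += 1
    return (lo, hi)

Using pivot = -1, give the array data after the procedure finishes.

[-6, -8, -9, -10, -11, -2, -1, 1, 3]

pivot = -1; lo=0, mid=0, hi=8
data[mid]=-6<-1: swap data[0],data[0]; lo=1,mid=1 → [-6, -8, -1, -9, 3, -11, 1, -2, -10]
data[mid]=-8<-1: swap data[1],data[1]; lo=2,mid=2 → [-6, -8, -1, -9, 3, -11, 1, -2, -10]
data[mid]=-1=-1: mid=3
data[mid]=-9<-1: swap data[2],data[3]; lo=3,mid=4 → [-6, -8, -9, -1, 3, -11, 1, -2, -10]
data[mid]=3>-1: swap data[4],data[8]; hi=7 → [-6, -8, -9, -1, -10, -11, 1, -2, 3]
data[mid]=-10<-1: swap data[3],data[4]; lo=4,mid=5 → [-6, -8, -9, -10, -1, -11, 1, -2, 3]
data[mid]=-11<-1: swap data[4],data[5]; lo=5,mid=6 → [-6, -8, -9, -10, -11, -1, 1, -2, 3]
data[mid]=1>-1: swap data[6],data[7]; hi=6 → [-6, -8, -9, -10, -11, -1, -2, 1, 3]
data[mid]=-2<-1: swap data[5],data[6]; lo=6,mid=7 → [-6, -8, -9, -10, -11, -2, -1, 1, 3]
end: lo=6, hi=6; data = [-6, -8, -9, -10, -11, -2, -1, 1, 3]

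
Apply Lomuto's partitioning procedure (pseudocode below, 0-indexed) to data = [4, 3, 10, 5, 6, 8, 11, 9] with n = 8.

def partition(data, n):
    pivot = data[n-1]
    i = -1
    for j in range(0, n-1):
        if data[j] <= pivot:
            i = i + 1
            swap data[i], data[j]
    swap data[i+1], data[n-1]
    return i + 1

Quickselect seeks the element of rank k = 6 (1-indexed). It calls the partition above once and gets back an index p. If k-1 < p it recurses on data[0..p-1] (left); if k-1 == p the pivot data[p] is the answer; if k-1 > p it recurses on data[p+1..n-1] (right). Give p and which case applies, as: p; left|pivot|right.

pivot = data[7] = 9; i = -1
j=0: data[0]=4 ≤ 9 → i=0, swap data[0],data[0] (no change) → [4, 3, 10, 5, 6, 8, 11, 9]
j=1: data[1]=3 ≤ 9 → i=1, swap data[1],data[1] (no change) → [4, 3, 10, 5, 6, 8, 11, 9]
j=2: data[2]=10 > 9 → no swap
j=3: data[3]=5 ≤ 9 → i=2, swap data[2],data[3] → [4, 3, 5, 10, 6, 8, 11, 9]
j=4: data[4]=6 ≤ 9 → i=3, swap data[3],data[4] → [4, 3, 5, 6, 10, 8, 11, 9]
j=5: data[5]=8 ≤ 9 → i=4, swap data[4],data[5] → [4, 3, 5, 6, 8, 10, 11, 9]
j=6: data[6]=11 > 9 → no swap
final swap data[5],data[7] → [4, 3, 5, 6, 8, 9, 11, 10]; return 5
p = 5; k-1 = 5 == 5 ⇒ pivot

5; pivot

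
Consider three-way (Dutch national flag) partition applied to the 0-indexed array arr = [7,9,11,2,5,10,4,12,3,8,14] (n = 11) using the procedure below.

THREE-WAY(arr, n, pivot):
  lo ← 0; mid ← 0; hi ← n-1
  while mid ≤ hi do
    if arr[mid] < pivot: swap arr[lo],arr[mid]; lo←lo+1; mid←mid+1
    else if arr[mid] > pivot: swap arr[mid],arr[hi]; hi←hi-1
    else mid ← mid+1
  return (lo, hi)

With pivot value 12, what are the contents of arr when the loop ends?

pivot = 12; lo=0, mid=0, hi=10
arr[mid]=7<12: swap arr[0],arr[0]; lo=1,mid=1 → [7,9,11,2,5,10,4,12,3,8,14]
arr[mid]=9<12: swap arr[1],arr[1]; lo=2,mid=2 → [7,9,11,2,5,10,4,12,3,8,14]
arr[mid]=11<12: swap arr[2],arr[2]; lo=3,mid=3 → [7,9,11,2,5,10,4,12,3,8,14]
arr[mid]=2<12: swap arr[3],arr[3]; lo=4,mid=4 → [7,9,11,2,5,10,4,12,3,8,14]
arr[mid]=5<12: swap arr[4],arr[4]; lo=5,mid=5 → [7,9,11,2,5,10,4,12,3,8,14]
arr[mid]=10<12: swap arr[5],arr[5]; lo=6,mid=6 → [7,9,11,2,5,10,4,12,3,8,14]
arr[mid]=4<12: swap arr[6],arr[6]; lo=7,mid=7 → [7,9,11,2,5,10,4,12,3,8,14]
arr[mid]=12=12: mid=8
arr[mid]=3<12: swap arr[7],arr[8]; lo=8,mid=9 → [7,9,11,2,5,10,4,3,12,8,14]
arr[mid]=8<12: swap arr[8],arr[9]; lo=9,mid=10 → [7,9,11,2,5,10,4,3,8,12,14]
arr[mid]=14>12: swap arr[10],arr[10]; hi=9 → [7,9,11,2,5,10,4,3,8,12,14]
end: lo=9, hi=9; arr = [7,9,11,2,5,10,4,3,8,12,14]

[7,9,11,2,5,10,4,3,8,12,14]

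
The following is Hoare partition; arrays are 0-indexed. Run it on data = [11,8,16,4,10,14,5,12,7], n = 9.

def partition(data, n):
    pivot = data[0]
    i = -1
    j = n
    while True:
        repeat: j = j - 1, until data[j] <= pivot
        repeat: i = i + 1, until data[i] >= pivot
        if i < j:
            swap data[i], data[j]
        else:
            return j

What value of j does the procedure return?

4

pivot = data[0] = 11; i = -1, j = 9
j→8 (data[8]=7≤11), i→0 (data[0]=11≥11); i<j, swap → [7,8,16,4,10,14,5,12,11]
j→6 (data[6]=5≤11), i→2 (data[2]=16≥11); i<j, swap → [7,8,5,4,10,14,16,12,11]
j→4, i→5; i≥j, return j=4. data = [7,8,5,4,10,14,16,12,11]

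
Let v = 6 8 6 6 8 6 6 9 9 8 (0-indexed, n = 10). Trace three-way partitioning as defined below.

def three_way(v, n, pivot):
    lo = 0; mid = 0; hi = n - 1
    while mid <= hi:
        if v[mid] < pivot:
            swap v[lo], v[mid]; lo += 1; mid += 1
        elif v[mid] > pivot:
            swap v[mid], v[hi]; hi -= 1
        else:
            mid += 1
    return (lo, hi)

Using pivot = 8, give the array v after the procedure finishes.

6 6 6 6 6 8 8 8 9 9

pivot = 8; lo=0, mid=0, hi=9
v[mid]=6<8: swap v[0],v[0]; lo=1,mid=1 → 6 8 6 6 8 6 6 9 9 8
v[mid]=8=8: mid=2
v[mid]=6<8: swap v[1],v[2]; lo=2,mid=3 → 6 6 8 6 8 6 6 9 9 8
v[mid]=6<8: swap v[2],v[3]; lo=3,mid=4 → 6 6 6 8 8 6 6 9 9 8
v[mid]=8=8: mid=5
v[mid]=6<8: swap v[3],v[5]; lo=4,mid=6 → 6 6 6 6 8 8 6 9 9 8
v[mid]=6<8: swap v[4],v[6]; lo=5,mid=7 → 6 6 6 6 6 8 8 9 9 8
v[mid]=9>8: swap v[7],v[9]; hi=8 → 6 6 6 6 6 8 8 8 9 9
v[mid]=8=8: mid=8
v[mid]=9>8: swap v[8],v[8]; hi=7 → 6 6 6 6 6 8 8 8 9 9
end: lo=5, hi=7; v = 6 6 6 6 6 8 8 8 9 9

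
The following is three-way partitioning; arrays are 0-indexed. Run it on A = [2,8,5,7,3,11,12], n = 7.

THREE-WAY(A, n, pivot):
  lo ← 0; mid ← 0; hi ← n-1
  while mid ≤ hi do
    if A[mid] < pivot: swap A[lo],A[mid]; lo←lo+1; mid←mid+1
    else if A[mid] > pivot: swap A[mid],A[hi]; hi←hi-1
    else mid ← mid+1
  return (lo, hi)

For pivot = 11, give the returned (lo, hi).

(5, 5)

pivot = 11; lo=0, mid=0, hi=6
A[mid]=2<11: swap A[0],A[0]; lo=1,mid=1 → [2,8,5,7,3,11,12]
A[mid]=8<11: swap A[1],A[1]; lo=2,mid=2 → [2,8,5,7,3,11,12]
A[mid]=5<11: swap A[2],A[2]; lo=3,mid=3 → [2,8,5,7,3,11,12]
A[mid]=7<11: swap A[3],A[3]; lo=4,mid=4 → [2,8,5,7,3,11,12]
A[mid]=3<11: swap A[4],A[4]; lo=5,mid=5 → [2,8,5,7,3,11,12]
A[mid]=11=11: mid=6
A[mid]=12>11: swap A[6],A[6]; hi=5 → [2,8,5,7,3,11,12]
end: lo=5, hi=5; A = [2,8,5,7,3,11,12]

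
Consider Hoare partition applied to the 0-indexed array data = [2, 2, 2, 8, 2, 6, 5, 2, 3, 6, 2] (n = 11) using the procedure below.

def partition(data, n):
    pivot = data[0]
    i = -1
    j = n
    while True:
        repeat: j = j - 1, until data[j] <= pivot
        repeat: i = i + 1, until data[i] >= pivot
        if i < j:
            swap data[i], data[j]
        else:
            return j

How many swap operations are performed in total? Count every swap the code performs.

pivot = data[0] = 2; i = -1, j = 11
j→10 (data[10]=2≤2), i→0 (data[0]=2≥2); i<j, swap → [2, 2, 2, 8, 2, 6, 5, 2, 3, 6, 2]
j→7 (data[7]=2≤2), i→1 (data[1]=2≥2); i<j, swap → [2, 2, 2, 8, 2, 6, 5, 2, 3, 6, 2]
j→4 (data[4]=2≤2), i→2 (data[2]=2≥2); i<j, swap → [2, 2, 2, 8, 2, 6, 5, 2, 3, 6, 2]
j→2, i→3; i≥j, return j=2. data = [2, 2, 2, 8, 2, 6, 5, 2, 3, 6, 2]

3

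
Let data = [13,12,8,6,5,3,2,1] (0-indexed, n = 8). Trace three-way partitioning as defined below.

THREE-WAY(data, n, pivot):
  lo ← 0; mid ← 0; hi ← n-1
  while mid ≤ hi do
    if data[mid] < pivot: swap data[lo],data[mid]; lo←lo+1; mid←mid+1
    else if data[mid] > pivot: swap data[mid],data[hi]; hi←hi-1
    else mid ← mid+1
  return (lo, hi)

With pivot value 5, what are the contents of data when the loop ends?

lo=0 mid=0 hi=7
13>5: swap(0,7), hi=6 ⇒ [1,12,8,6,5,3,2,13]
1<5: swap(0,0), lo=1 mid=1 ⇒ [1,12,8,6,5,3,2,13]
12>5: swap(1,6), hi=5 ⇒ [1,2,8,6,5,3,12,13]
2<5: swap(1,1), lo=2 mid=2 ⇒ [1,2,8,6,5,3,12,13]
8>5: swap(2,5), hi=4 ⇒ [1,2,3,6,5,8,12,13]
3<5: swap(2,2), lo=3 mid=3 ⇒ [1,2,3,6,5,8,12,13]
6>5: swap(3,4), hi=3 ⇒ [1,2,3,5,6,8,12,13]
5=5: mid=4
done. lo=3 hi=3; data=[1,2,3,5,6,8,12,13]

[1,2,3,5,6,8,12,13]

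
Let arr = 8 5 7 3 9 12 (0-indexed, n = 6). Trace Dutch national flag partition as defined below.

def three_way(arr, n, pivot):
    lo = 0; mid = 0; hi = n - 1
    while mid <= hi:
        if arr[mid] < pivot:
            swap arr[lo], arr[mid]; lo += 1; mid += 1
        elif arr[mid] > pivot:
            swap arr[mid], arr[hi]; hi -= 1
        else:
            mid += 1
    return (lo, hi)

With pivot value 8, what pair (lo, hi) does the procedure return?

(3, 3)

lo=0 mid=0 hi=5
8=8: mid=1
5<8: swap(0,1), lo=1 mid=2 ⇒ 5 8 7 3 9 12
7<8: swap(1,2), lo=2 mid=3 ⇒ 5 7 8 3 9 12
3<8: swap(2,3), lo=3 mid=4 ⇒ 5 7 3 8 9 12
9>8: swap(4,5), hi=4 ⇒ 5 7 3 8 12 9
12>8: swap(4,4), hi=3 ⇒ 5 7 3 8 12 9
done. lo=3 hi=3; arr=5 7 3 8 12 9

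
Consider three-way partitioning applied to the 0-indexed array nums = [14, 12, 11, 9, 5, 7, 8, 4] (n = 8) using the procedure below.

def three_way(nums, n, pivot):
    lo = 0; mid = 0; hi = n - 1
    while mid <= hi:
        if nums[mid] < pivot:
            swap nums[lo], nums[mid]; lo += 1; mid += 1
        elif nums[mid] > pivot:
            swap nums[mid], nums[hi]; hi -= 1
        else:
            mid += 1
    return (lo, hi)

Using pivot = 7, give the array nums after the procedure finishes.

[4, 5, 7, 9, 11, 8, 12, 14]

pivot = 7; lo=0, mid=0, hi=7
nums[mid]=14>7: swap nums[0],nums[7]; hi=6 → [4, 12, 11, 9, 5, 7, 8, 14]
nums[mid]=4<7: swap nums[0],nums[0]; lo=1,mid=1 → [4, 12, 11, 9, 5, 7, 8, 14]
nums[mid]=12>7: swap nums[1],nums[6]; hi=5 → [4, 8, 11, 9, 5, 7, 12, 14]
nums[mid]=8>7: swap nums[1],nums[5]; hi=4 → [4, 7, 11, 9, 5, 8, 12, 14]
nums[mid]=7=7: mid=2
nums[mid]=11>7: swap nums[2],nums[4]; hi=3 → [4, 7, 5, 9, 11, 8, 12, 14]
nums[mid]=5<7: swap nums[1],nums[2]; lo=2,mid=3 → [4, 5, 7, 9, 11, 8, 12, 14]
nums[mid]=9>7: swap nums[3],nums[3]; hi=2 → [4, 5, 7, 9, 11, 8, 12, 14]
end: lo=2, hi=2; nums = [4, 5, 7, 9, 11, 8, 12, 14]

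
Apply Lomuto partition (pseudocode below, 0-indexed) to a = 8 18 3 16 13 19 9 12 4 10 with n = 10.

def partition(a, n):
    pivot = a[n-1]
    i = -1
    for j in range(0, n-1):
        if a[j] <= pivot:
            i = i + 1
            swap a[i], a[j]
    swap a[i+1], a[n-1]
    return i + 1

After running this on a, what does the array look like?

8 3 9 4 10 19 18 12 16 13

pivot=10, i=-1
j=0: 8≤10, i=0, swap(0,0) ⇒ 8 18 3 16 13 19 9 12 4 10
j=1: 18>10, skip
j=2: 3≤10, i=1, swap(1,2) ⇒ 8 3 18 16 13 19 9 12 4 10
j=3: 16>10, skip
j=4: 13>10, skip
j=5: 19>10, skip
j=6: 9≤10, i=2, swap(2,6) ⇒ 8 3 9 16 13 19 18 12 4 10
j=7: 12>10, skip
j=8: 4≤10, i=3, swap(3,8) ⇒ 8 3 9 4 13 19 18 12 16 10
swap(4,9) ⇒ 8 3 9 4 10 19 18 12 16 13; return 4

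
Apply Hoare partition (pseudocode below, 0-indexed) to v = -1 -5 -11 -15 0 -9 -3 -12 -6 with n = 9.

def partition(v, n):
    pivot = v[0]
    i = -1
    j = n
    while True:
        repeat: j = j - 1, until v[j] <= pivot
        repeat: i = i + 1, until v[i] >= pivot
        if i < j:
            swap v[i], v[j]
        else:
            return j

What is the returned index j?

pivot=-1
j stops at 8 (-6), i stops at 0 (-1); swap ⇒ -6 -5 -11 -15 0 -9 -3 -12 -1
j stops at 7 (-12), i stops at 4 (0); swap ⇒ -6 -5 -11 -15 -12 -9 -3 0 -1
j stops at 6, i stops at 7; i≥j ⇒ return 6. v=-6 -5 -11 -15 -12 -9 -3 0 -1

6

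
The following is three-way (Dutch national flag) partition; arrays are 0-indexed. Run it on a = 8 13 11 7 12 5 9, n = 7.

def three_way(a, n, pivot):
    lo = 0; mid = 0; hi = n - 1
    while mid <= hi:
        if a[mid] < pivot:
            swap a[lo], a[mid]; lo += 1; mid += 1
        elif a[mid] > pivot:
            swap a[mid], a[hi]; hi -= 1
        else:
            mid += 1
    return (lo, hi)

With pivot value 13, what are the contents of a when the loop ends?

8 11 7 12 5 9 13

pivot = 13; lo=0, mid=0, hi=6
a[mid]=8<13: swap a[0],a[0]; lo=1,mid=1 → 8 13 11 7 12 5 9
a[mid]=13=13: mid=2
a[mid]=11<13: swap a[1],a[2]; lo=2,mid=3 → 8 11 13 7 12 5 9
a[mid]=7<13: swap a[2],a[3]; lo=3,mid=4 → 8 11 7 13 12 5 9
a[mid]=12<13: swap a[3],a[4]; lo=4,mid=5 → 8 11 7 12 13 5 9
a[mid]=5<13: swap a[4],a[5]; lo=5,mid=6 → 8 11 7 12 5 13 9
a[mid]=9<13: swap a[5],a[6]; lo=6,mid=7 → 8 11 7 12 5 9 13
end: lo=6, hi=6; a = 8 11 7 12 5 9 13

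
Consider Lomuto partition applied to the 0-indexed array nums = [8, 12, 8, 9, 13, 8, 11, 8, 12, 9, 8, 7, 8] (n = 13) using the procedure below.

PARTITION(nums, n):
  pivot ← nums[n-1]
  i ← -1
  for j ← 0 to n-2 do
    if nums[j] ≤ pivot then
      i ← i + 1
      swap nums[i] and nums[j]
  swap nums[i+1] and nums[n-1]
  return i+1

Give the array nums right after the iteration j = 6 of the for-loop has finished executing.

pivot=8, i=-1
j=0: 8≤8, i=0, swap(0,0) ⇒ [8, 12, 8, 9, 13, 8, 11, 8, 12, 9, 8, 7, 8]
j=1: 12>8, skip
j=2: 8≤8, i=1, swap(1,2) ⇒ [8, 8, 12, 9, 13, 8, 11, 8, 12, 9, 8, 7, 8]
j=3: 9>8, skip
j=4: 13>8, skip
j=5: 8≤8, i=2, swap(2,5) ⇒ [8, 8, 8, 9, 13, 12, 11, 8, 12, 9, 8, 7, 8]
j=6: 11>8, skip
(after j=6) nums = [8, 8, 8, 9, 13, 12, 11, 8, 12, 9, 8, 7, 8]

[8, 8, 8, 9, 13, 12, 11, 8, 12, 9, 8, 7, 8]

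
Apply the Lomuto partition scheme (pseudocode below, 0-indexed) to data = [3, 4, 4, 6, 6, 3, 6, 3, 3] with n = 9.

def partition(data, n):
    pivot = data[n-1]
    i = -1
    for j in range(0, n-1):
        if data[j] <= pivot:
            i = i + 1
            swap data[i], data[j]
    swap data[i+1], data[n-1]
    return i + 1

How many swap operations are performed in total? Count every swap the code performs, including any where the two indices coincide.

pivot=3, i=-1
j=0: 3≤3, i=0, swap(0,0) ⇒ [3, 4, 4, 6, 6, 3, 6, 3, 3]
j=1: 4>3, skip
j=2: 4>3, skip
j=3: 6>3, skip
j=4: 6>3, skip
j=5: 3≤3, i=1, swap(1,5) ⇒ [3, 3, 4, 6, 6, 4, 6, 3, 3]
j=6: 6>3, skip
j=7: 3≤3, i=2, swap(2,7) ⇒ [3, 3, 3, 6, 6, 4, 6, 4, 3]
swap(3,8) ⇒ [3, 3, 3, 3, 6, 4, 6, 4, 6]; return 3

4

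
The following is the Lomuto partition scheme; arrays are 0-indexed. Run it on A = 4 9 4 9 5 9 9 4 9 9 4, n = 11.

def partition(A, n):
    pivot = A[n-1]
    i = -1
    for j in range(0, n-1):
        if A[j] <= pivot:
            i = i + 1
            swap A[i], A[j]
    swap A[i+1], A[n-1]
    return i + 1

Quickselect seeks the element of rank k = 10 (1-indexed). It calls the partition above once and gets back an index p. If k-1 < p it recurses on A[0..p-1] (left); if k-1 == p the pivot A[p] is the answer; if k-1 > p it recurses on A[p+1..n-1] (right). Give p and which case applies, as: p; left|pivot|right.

pivot = A[10] = 4; i = -1
j=0: A[0]=4 ≤ 4 → i=0, swap A[0],A[0] (no change) → 4 9 4 9 5 9 9 4 9 9 4
j=1: A[1]=9 > 4 → no swap
j=2: A[2]=4 ≤ 4 → i=1, swap A[1],A[2] → 4 4 9 9 5 9 9 4 9 9 4
j=3: A[3]=9 > 4 → no swap
j=4: A[4]=5 > 4 → no swap
j=5: A[5]=9 > 4 → no swap
j=6: A[6]=9 > 4 → no swap
j=7: A[7]=4 ≤ 4 → i=2, swap A[2],A[7] → 4 4 4 9 5 9 9 9 9 9 4
j=8: A[8]=9 > 4 → no swap
j=9: A[9]=9 > 4 → no swap
final swap A[3],A[10] → 4 4 4 4 5 9 9 9 9 9 9; return 3
p = 3; k-1 = 9 > 3 ⇒ right

3; right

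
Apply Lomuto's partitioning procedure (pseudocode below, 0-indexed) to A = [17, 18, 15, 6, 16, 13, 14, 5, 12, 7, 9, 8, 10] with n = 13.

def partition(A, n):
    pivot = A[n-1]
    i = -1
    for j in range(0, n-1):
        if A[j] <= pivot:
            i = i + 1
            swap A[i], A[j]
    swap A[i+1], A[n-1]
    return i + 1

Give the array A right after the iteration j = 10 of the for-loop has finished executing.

[6, 5, 7, 9, 16, 13, 14, 18, 12, 15, 17, 8, 10]

pivot = A[12] = 10; i = -1
j=0: A[0]=17 > 10 → no swap
j=1: A[1]=18 > 10 → no swap
j=2: A[2]=15 > 10 → no swap
j=3: A[3]=6 ≤ 10 → i=0, swap A[0],A[3] → [6, 18, 15, 17, 16, 13, 14, 5, 12, 7, 9, 8, 10]
j=4: A[4]=16 > 10 → no swap
j=5: A[5]=13 > 10 → no swap
j=6: A[6]=14 > 10 → no swap
j=7: A[7]=5 ≤ 10 → i=1, swap A[1],A[7] → [6, 5, 15, 17, 16, 13, 14, 18, 12, 7, 9, 8, 10]
j=8: A[8]=12 > 10 → no swap
j=9: A[9]=7 ≤ 10 → i=2, swap A[2],A[9] → [6, 5, 7, 17, 16, 13, 14, 18, 12, 15, 9, 8, 10]
j=10: A[10]=9 ≤ 10 → i=3, swap A[3],A[10] → [6, 5, 7, 9, 16, 13, 14, 18, 12, 15, 17, 8, 10]
(after j=10) A = [6, 5, 7, 9, 16, 13, 14, 18, 12, 15, 17, 8, 10]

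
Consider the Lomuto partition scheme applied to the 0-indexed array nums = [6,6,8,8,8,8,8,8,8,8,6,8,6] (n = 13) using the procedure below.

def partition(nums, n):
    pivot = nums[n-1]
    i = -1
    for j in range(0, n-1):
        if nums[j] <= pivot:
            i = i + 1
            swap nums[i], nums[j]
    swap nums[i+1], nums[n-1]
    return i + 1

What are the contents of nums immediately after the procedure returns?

pivot = nums[12] = 6; i = -1
j=0: nums[0]=6 ≤ 6 → i=0, swap nums[0],nums[0] (no change) → [6,6,8,8,8,8,8,8,8,8,6,8,6]
j=1: nums[1]=6 ≤ 6 → i=1, swap nums[1],nums[1] (no change) → [6,6,8,8,8,8,8,8,8,8,6,8,6]
j=2: nums[2]=8 > 6 → no swap
j=3: nums[3]=8 > 6 → no swap
j=4: nums[4]=8 > 6 → no swap
j=5: nums[5]=8 > 6 → no swap
j=6: nums[6]=8 > 6 → no swap
j=7: nums[7]=8 > 6 → no swap
j=8: nums[8]=8 > 6 → no swap
j=9: nums[9]=8 > 6 → no swap
j=10: nums[10]=6 ≤ 6 → i=2, swap nums[2],nums[10] → [6,6,6,8,8,8,8,8,8,8,8,8,6]
j=11: nums[11]=8 > 6 → no swap
final swap nums[3],nums[12] → [6,6,6,6,8,8,8,8,8,8,8,8,8]; return 3

[6,6,6,6,8,8,8,8,8,8,8,8,8]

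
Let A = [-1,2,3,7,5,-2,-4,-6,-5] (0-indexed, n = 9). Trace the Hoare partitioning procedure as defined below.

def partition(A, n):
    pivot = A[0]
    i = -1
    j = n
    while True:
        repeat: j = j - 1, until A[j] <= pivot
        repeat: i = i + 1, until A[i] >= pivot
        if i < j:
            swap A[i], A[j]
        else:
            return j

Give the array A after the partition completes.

pivot = A[0] = -1; i = -1, j = 9
j→8 (A[8]=-5≤-1), i→0 (A[0]=-1≥-1); i<j, swap → [-5,2,3,7,5,-2,-4,-6,-1]
j→7 (A[7]=-6≤-1), i→1 (A[1]=2≥-1); i<j, swap → [-5,-6,3,7,5,-2,-4,2,-1]
j→6 (A[6]=-4≤-1), i→2 (A[2]=3≥-1); i<j, swap → [-5,-6,-4,7,5,-2,3,2,-1]
j→5 (A[5]=-2≤-1), i→3 (A[3]=7≥-1); i<j, swap → [-5,-6,-4,-2,5,7,3,2,-1]
j→3, i→4; i≥j, return j=3. A = [-5,-6,-4,-2,5,7,3,2,-1]

[-5,-6,-4,-2,5,7,3,2,-1]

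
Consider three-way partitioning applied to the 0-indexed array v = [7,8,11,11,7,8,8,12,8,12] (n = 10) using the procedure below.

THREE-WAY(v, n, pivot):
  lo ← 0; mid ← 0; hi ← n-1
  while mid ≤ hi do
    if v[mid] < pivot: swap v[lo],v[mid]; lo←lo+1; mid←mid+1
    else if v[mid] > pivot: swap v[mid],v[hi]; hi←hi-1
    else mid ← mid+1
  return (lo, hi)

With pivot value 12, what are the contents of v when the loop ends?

[7,8,11,11,7,8,8,8,12,12]

pivot = 12; lo=0, mid=0, hi=9
v[mid]=7<12: swap v[0],v[0]; lo=1,mid=1 → [7,8,11,11,7,8,8,12,8,12]
v[mid]=8<12: swap v[1],v[1]; lo=2,mid=2 → [7,8,11,11,7,8,8,12,8,12]
v[mid]=11<12: swap v[2],v[2]; lo=3,mid=3 → [7,8,11,11,7,8,8,12,8,12]
v[mid]=11<12: swap v[3],v[3]; lo=4,mid=4 → [7,8,11,11,7,8,8,12,8,12]
v[mid]=7<12: swap v[4],v[4]; lo=5,mid=5 → [7,8,11,11,7,8,8,12,8,12]
v[mid]=8<12: swap v[5],v[5]; lo=6,mid=6 → [7,8,11,11,7,8,8,12,8,12]
v[mid]=8<12: swap v[6],v[6]; lo=7,mid=7 → [7,8,11,11,7,8,8,12,8,12]
v[mid]=12=12: mid=8
v[mid]=8<12: swap v[7],v[8]; lo=8,mid=9 → [7,8,11,11,7,8,8,8,12,12]
v[mid]=12=12: mid=10
end: lo=8, hi=9; v = [7,8,11,11,7,8,8,8,12,12]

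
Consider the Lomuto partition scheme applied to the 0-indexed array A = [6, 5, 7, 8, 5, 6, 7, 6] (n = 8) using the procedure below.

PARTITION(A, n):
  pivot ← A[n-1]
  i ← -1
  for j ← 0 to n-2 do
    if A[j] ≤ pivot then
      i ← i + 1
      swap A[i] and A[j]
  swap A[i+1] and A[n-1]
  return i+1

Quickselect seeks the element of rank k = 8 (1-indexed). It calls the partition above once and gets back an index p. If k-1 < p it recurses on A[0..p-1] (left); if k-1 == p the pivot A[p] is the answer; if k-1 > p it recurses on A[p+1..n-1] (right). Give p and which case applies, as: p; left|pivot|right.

4; right

pivot = A[7] = 6; i = -1
j=0: A[0]=6 ≤ 6 → i=0, swap A[0],A[0] (no change) → [6, 5, 7, 8, 5, 6, 7, 6]
j=1: A[1]=5 ≤ 6 → i=1, swap A[1],A[1] (no change) → [6, 5, 7, 8, 5, 6, 7, 6]
j=2: A[2]=7 > 6 → no swap
j=3: A[3]=8 > 6 → no swap
j=4: A[4]=5 ≤ 6 → i=2, swap A[2],A[4] → [6, 5, 5, 8, 7, 6, 7, 6]
j=5: A[5]=6 ≤ 6 → i=3, swap A[3],A[5] → [6, 5, 5, 6, 7, 8, 7, 6]
j=6: A[6]=7 > 6 → no swap
final swap A[4],A[7] → [6, 5, 5, 6, 6, 8, 7, 7]; return 4
p = 4; k-1 = 7 > 4 ⇒ right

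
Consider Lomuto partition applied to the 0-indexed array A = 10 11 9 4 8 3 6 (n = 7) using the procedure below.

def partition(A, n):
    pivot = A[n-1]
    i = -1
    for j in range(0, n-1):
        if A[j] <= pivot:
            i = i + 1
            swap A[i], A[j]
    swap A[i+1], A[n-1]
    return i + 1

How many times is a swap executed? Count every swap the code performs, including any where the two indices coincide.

3

pivot=6, i=-1
j=0: 10>6, skip
j=1: 11>6, skip
j=2: 9>6, skip
j=3: 4≤6, i=0, swap(0,3) ⇒ 4 11 9 10 8 3 6
j=4: 8>6, skip
j=5: 3≤6, i=1, swap(1,5) ⇒ 4 3 9 10 8 11 6
swap(2,6) ⇒ 4 3 6 10 8 11 9; return 2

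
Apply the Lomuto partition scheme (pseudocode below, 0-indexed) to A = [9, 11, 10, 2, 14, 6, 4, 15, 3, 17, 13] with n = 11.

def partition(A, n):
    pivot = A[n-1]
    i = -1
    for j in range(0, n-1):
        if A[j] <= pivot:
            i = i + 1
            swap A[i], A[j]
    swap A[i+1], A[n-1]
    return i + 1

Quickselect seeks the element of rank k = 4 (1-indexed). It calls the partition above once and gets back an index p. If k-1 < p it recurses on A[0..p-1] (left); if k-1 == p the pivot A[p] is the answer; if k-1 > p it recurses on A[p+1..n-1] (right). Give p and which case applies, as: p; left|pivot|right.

7; left

pivot=13, i=-1
j=0: 9≤13, i=0, swap(0,0) ⇒ [9, 11, 10, 2, 14, 6, 4, 15, 3, 17, 13]
j=1: 11≤13, i=1, swap(1,1) ⇒ [9, 11, 10, 2, 14, 6, 4, 15, 3, 17, 13]
j=2: 10≤13, i=2, swap(2,2) ⇒ [9, 11, 10, 2, 14, 6, 4, 15, 3, 17, 13]
j=3: 2≤13, i=3, swap(3,3) ⇒ [9, 11, 10, 2, 14, 6, 4, 15, 3, 17, 13]
j=4: 14>13, skip
j=5: 6≤13, i=4, swap(4,5) ⇒ [9, 11, 10, 2, 6, 14, 4, 15, 3, 17, 13]
j=6: 4≤13, i=5, swap(5,6) ⇒ [9, 11, 10, 2, 6, 4, 14, 15, 3, 17, 13]
j=7: 15>13, skip
j=8: 3≤13, i=6, swap(6,8) ⇒ [9, 11, 10, 2, 6, 4, 3, 15, 14, 17, 13]
j=9: 17>13, skip
swap(7,10) ⇒ [9, 11, 10, 2, 6, 4, 3, 13, 14, 17, 15]; return 7
p = 7; k-1 = 3 < 7 ⇒ left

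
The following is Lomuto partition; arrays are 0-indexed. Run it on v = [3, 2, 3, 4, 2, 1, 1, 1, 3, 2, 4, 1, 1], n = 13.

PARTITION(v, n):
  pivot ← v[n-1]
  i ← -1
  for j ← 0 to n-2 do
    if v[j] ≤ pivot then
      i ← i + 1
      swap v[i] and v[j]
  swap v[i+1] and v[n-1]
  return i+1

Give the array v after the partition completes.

[1, 1, 1, 1, 1, 3, 2, 3, 3, 2, 4, 4, 2]

pivot = v[12] = 1; i = -1
j=0: v[0]=3 > 1 → no swap
j=1: v[1]=2 > 1 → no swap
j=2: v[2]=3 > 1 → no swap
j=3: v[3]=4 > 1 → no swap
j=4: v[4]=2 > 1 → no swap
j=5: v[5]=1 ≤ 1 → i=0, swap v[0],v[5] → [1, 2, 3, 4, 2, 3, 1, 1, 3, 2, 4, 1, 1]
j=6: v[6]=1 ≤ 1 → i=1, swap v[1],v[6] → [1, 1, 3, 4, 2, 3, 2, 1, 3, 2, 4, 1, 1]
j=7: v[7]=1 ≤ 1 → i=2, swap v[2],v[7] → [1, 1, 1, 4, 2, 3, 2, 3, 3, 2, 4, 1, 1]
j=8: v[8]=3 > 1 → no swap
j=9: v[9]=2 > 1 → no swap
j=10: v[10]=4 > 1 → no swap
j=11: v[11]=1 ≤ 1 → i=3, swap v[3],v[11] → [1, 1, 1, 1, 2, 3, 2, 3, 3, 2, 4, 4, 1]
final swap v[4],v[12] → [1, 1, 1, 1, 1, 3, 2, 3, 3, 2, 4, 4, 2]; return 4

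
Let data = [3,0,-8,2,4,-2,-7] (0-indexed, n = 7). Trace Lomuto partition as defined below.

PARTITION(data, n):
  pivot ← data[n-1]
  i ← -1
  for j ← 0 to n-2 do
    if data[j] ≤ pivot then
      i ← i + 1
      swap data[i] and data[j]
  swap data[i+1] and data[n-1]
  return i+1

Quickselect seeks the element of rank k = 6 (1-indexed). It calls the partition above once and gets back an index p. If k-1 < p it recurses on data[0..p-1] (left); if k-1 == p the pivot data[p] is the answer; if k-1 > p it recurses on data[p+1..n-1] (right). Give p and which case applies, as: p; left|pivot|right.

1; right

pivot=-7, i=-1
j=0: 3>-7, skip
j=1: 0>-7, skip
j=2: -8≤-7, i=0, swap(0,2) ⇒ [-8,0,3,2,4,-2,-7]
j=3: 2>-7, skip
j=4: 4>-7, skip
j=5: -2>-7, skip
swap(1,6) ⇒ [-8,-7,3,2,4,-2,0]; return 1
p = 1; k-1 = 5 > 1 ⇒ right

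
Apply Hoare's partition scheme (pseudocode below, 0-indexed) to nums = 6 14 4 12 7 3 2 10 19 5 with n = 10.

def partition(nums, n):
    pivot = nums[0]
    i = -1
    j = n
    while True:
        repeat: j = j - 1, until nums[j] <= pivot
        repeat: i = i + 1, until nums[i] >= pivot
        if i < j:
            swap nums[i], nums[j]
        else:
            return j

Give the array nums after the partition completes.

5 2 4 3 7 12 14 10 19 6

pivot = nums[0] = 6; i = -1, j = 10
j→9 (nums[9]=5≤6), i→0 (nums[0]=6≥6); i<j, swap → 5 14 4 12 7 3 2 10 19 6
j→6 (nums[6]=2≤6), i→1 (nums[1]=14≥6); i<j, swap → 5 2 4 12 7 3 14 10 19 6
j→5 (nums[5]=3≤6), i→3 (nums[3]=12≥6); i<j, swap → 5 2 4 3 7 12 14 10 19 6
j→3, i→4; i≥j, return j=3. nums = 5 2 4 3 7 12 14 10 19 6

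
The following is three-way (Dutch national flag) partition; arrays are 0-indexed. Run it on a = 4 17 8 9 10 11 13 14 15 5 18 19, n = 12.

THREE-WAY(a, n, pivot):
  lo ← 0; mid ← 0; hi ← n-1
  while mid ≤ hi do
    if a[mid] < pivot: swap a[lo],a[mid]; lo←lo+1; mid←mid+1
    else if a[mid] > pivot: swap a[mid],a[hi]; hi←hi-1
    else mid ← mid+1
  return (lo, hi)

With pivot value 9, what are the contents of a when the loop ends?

4 5 8 9 11 13 14 15 10 18 19 17

lo=0 mid=0 hi=11
4<9: swap(0,0), lo=1 mid=1 ⇒ 4 17 8 9 10 11 13 14 15 5 18 19
17>9: swap(1,11), hi=10 ⇒ 4 19 8 9 10 11 13 14 15 5 18 17
19>9: swap(1,10), hi=9 ⇒ 4 18 8 9 10 11 13 14 15 5 19 17
18>9: swap(1,9), hi=8 ⇒ 4 5 8 9 10 11 13 14 15 18 19 17
5<9: swap(1,1), lo=2 mid=2 ⇒ 4 5 8 9 10 11 13 14 15 18 19 17
8<9: swap(2,2), lo=3 mid=3 ⇒ 4 5 8 9 10 11 13 14 15 18 19 17
9=9: mid=4
10>9: swap(4,8), hi=7 ⇒ 4 5 8 9 15 11 13 14 10 18 19 17
15>9: swap(4,7), hi=6 ⇒ 4 5 8 9 14 11 13 15 10 18 19 17
14>9: swap(4,6), hi=5 ⇒ 4 5 8 9 13 11 14 15 10 18 19 17
13>9: swap(4,5), hi=4 ⇒ 4 5 8 9 11 13 14 15 10 18 19 17
11>9: swap(4,4), hi=3 ⇒ 4 5 8 9 11 13 14 15 10 18 19 17
done. lo=3 hi=3; a=4 5 8 9 11 13 14 15 10 18 19 17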